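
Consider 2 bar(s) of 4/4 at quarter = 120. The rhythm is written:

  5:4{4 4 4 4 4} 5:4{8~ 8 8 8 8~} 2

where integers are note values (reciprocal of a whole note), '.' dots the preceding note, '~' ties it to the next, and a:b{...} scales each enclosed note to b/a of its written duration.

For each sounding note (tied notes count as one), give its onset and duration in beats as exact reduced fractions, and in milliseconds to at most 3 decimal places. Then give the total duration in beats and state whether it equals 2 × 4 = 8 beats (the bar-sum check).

1) 0.0ms=0b +400.0ms=4/5b
2) 400.0ms=4/5b +400.0ms=4/5b
3) 800.0ms=8/5b +400.0ms=4/5b
4) 1200.0ms=12/5b +400.0ms=4/5b
5) 1600.0ms=16/5b +400.0ms=4/5b
6) 2000.0ms=4b +400.0ms=4/5b
7) 2400.0ms=24/5b +200.0ms=2/5b
8) 2600.0ms=26/5b +200.0ms=2/5b
9) 2800.0ms=28/5b +1200.0ms=12/5b
Σ=8b of 8 (120bpm 4/4) — PASS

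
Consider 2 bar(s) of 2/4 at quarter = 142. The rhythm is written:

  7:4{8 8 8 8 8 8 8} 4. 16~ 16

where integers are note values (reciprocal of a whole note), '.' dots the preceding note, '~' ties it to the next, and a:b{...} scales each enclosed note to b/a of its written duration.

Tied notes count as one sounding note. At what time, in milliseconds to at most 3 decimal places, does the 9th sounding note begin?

1. 0.0ms @ 0 + 120.724ms (2/7)
2. 120.724ms @ 2/7 + 120.724ms (2/7)
3. 241.449ms @ 4/7 + 120.724ms (2/7)
4. 362.173ms @ 6/7 + 120.724ms (2/7)
5. 482.897ms @ 8/7 + 120.724ms (2/7)
6. 603.622ms @ 10/7 + 120.724ms (2/7)
7. 724.346ms @ 12/7 + 120.724ms (2/7)
8. 845.07ms @ 2 + 633.803ms (3/2)
9. 1478.873ms @ 7/2 + 211.268ms (1/2)

note 9 onset = 7/2b = 1478.873ms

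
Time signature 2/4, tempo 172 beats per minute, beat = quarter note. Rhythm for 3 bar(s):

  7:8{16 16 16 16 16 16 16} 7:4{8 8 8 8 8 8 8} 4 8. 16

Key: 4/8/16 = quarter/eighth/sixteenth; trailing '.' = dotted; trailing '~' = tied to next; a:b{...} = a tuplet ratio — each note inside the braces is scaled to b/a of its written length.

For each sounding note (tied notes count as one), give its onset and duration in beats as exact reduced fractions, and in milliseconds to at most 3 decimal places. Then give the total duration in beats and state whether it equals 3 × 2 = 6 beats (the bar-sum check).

1) 0.0ms=0b +99.668ms=2/7b
2) 99.668ms=2/7b +99.668ms=2/7b
3) 199.336ms=4/7b +99.668ms=2/7b
4) 299.003ms=6/7b +99.668ms=2/7b
5) 398.671ms=8/7b +99.668ms=2/7b
6) 498.339ms=10/7b +99.668ms=2/7b
7) 598.007ms=12/7b +99.668ms=2/7b
8) 697.674ms=2b +99.668ms=2/7b
9) 797.342ms=16/7b +99.668ms=2/7b
10) 897.01ms=18/7b +99.668ms=2/7b
11) 996.678ms=20/7b +99.668ms=2/7b
12) 1096.346ms=22/7b +99.668ms=2/7b
13) 1196.013ms=24/7b +99.668ms=2/7b
14) 1295.681ms=26/7b +99.668ms=2/7b
15) 1395.349ms=4b +348.837ms=1b
16) 1744.186ms=5b +261.628ms=3/4b
17) 2005.814ms=23/4b +87.209ms=1/4b
Σ=6b of 6 (172bpm 2/4) — PASS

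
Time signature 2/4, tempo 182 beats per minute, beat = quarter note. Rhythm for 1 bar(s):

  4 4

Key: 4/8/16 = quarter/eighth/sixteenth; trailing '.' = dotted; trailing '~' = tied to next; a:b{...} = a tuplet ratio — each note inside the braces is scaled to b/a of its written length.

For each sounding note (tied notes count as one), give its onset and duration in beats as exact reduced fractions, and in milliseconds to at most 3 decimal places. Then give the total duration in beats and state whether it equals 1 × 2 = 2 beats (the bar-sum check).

1) 0.0ms=0b +329.67ms=1b
2) 329.67ms=1b +329.67ms=1b
Σ=2b of 2 (182bpm 2/4) — PASS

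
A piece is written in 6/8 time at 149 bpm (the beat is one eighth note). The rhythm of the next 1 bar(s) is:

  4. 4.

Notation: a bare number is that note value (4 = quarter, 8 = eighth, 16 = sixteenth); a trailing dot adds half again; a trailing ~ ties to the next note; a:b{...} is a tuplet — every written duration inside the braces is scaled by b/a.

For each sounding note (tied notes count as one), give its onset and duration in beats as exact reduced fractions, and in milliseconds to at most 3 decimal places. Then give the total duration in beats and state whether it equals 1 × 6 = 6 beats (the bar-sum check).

1) 0.0ms=0b +1208.054ms=3b
2) 1208.054ms=3b +1208.054ms=3b
Σ=6b of 6 (149bpm 6/8) — PASS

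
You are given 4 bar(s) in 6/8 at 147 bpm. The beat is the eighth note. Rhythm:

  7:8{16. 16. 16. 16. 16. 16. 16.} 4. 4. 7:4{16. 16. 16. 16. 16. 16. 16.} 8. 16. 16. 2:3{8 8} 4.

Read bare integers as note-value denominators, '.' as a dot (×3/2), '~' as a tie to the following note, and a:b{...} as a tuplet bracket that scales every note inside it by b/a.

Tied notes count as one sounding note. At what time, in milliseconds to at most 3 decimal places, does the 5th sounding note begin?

1. 0.0ms @ 0 + 349.854ms (6/7)
2. 349.854ms @ 6/7 + 349.854ms (6/7)
3. 699.708ms @ 12/7 + 349.854ms (6/7)
4. 1049.563ms @ 18/7 + 349.854ms (6/7)
5. 1399.417ms @ 24/7 + 349.854ms (6/7)
6. 1749.271ms @ 30/7 + 349.854ms (6/7)
7. 2099.125ms @ 36/7 + 349.854ms (6/7)
8. 2448.98ms @ 6 + 1224.49ms (3)
9. 3673.469ms @ 9 + 1224.49ms (3)
10. 4897.959ms @ 12 + 174.927ms (3/7)
11. 5072.886ms @ 87/7 + 174.927ms (3/7)
12. 5247.813ms @ 90/7 + 174.927ms (3/7)
13. 5422.741ms @ 93/7 + 174.927ms (3/7)
14. 5597.668ms @ 96/7 + 174.927ms (3/7)
15. 5772.595ms @ 99/7 + 174.927ms (3/7)
16. 5947.522ms @ 102/7 + 174.927ms (3/7)
17. 6122.449ms @ 15 + 612.245ms (3/2)
18. 6734.694ms @ 33/2 + 306.122ms (3/4)
19. 7040.816ms @ 69/4 + 306.122ms (3/4)
20. 7346.939ms @ 18 + 612.245ms (3/2)
21. 7959.184ms @ 39/2 + 612.245ms (3/2)
22. 8571.429ms @ 21 + 1224.49ms (3)

note 5 onset = 24/7b = 1399.417ms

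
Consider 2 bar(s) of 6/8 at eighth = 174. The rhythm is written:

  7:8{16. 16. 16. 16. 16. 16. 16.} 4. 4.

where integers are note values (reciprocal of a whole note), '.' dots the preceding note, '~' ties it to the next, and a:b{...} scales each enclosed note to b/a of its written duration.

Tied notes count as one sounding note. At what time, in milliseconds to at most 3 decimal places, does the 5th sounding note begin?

1. 0.0ms @ 0 + 295.567ms (6/7)
2. 295.567ms @ 6/7 + 295.567ms (6/7)
3. 591.133ms @ 12/7 + 295.567ms (6/7)
4. 886.7ms @ 18/7 + 295.567ms (6/7)
5. 1182.266ms @ 24/7 + 295.567ms (6/7)
6. 1477.833ms @ 30/7 + 295.567ms (6/7)
7. 1773.399ms @ 36/7 + 295.567ms (6/7)
8. 2068.966ms @ 6 + 1034.483ms (3)
9. 3103.448ms @ 9 + 1034.483ms (3)

note 5 onset = 24/7b = 1182.266ms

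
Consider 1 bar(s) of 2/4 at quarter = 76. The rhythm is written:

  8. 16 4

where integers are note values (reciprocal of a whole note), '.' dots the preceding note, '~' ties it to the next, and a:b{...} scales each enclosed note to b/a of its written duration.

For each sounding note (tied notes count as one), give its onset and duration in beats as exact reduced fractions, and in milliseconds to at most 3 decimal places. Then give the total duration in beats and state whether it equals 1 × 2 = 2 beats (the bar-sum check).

1) 0.0ms=0b +592.105ms=3/4b
2) 592.105ms=3/4b +197.368ms=1/4b
3) 789.474ms=1b +789.474ms=1b
Σ=2b of 2 (76bpm 2/4) — PASS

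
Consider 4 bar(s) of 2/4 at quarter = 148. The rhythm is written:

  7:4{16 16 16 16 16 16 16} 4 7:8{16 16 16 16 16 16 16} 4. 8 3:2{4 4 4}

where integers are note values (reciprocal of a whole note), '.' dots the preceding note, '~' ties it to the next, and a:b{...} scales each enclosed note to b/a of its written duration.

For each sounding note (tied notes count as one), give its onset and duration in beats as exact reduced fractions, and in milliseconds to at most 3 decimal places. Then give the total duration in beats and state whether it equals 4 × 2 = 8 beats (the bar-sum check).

1) 0.0ms=0b +57.915ms=1/7b
2) 57.915ms=1/7b +57.915ms=1/7b
3) 115.83ms=2/7b +57.915ms=1/7b
4) 173.745ms=3/7b +57.915ms=1/7b
5) 231.66ms=4/7b +57.915ms=1/7b
6) 289.575ms=5/7b +57.915ms=1/7b
7) 347.49ms=6/7b +57.915ms=1/7b
8) 405.405ms=1b +405.405ms=1b
9) 810.811ms=2b +115.83ms=2/7b
10) 926.641ms=16/7b +115.83ms=2/7b
11) 1042.471ms=18/7b +115.83ms=2/7b
12) 1158.301ms=20/7b +115.83ms=2/7b
13) 1274.131ms=22/7b +115.83ms=2/7b
14) 1389.961ms=24/7b +115.83ms=2/7b
15) 1505.792ms=26/7b +115.83ms=2/7b
16) 1621.622ms=4b +608.108ms=3/2b
17) 2229.73ms=11/2b +202.703ms=1/2b
18) 2432.432ms=6b +270.27ms=2/3b
19) 2702.703ms=20/3b +270.27ms=2/3b
20) 2972.973ms=22/3b +270.27ms=2/3b
Σ=8b of 8 (148bpm 2/4) — PASS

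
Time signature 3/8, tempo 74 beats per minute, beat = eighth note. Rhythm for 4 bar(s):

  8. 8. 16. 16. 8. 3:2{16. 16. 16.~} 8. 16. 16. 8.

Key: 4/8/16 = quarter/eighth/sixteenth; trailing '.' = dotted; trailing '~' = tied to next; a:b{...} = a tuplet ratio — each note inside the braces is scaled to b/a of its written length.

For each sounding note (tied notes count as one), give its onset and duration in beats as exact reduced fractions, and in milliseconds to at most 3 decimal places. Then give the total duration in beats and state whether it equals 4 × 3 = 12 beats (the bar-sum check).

1) 0.0ms=0b +1216.216ms=3/2b
2) 1216.216ms=3/2b +1216.216ms=3/2b
3) 2432.432ms=3b +608.108ms=3/4b
4) 3040.541ms=15/4b +608.108ms=3/4b
5) 3648.649ms=9/2b +1216.216ms=3/2b
6) 4864.865ms=6b +405.405ms=1/2b
7) 5270.27ms=13/2b +405.405ms=1/2b
8) 5675.676ms=7b +1621.622ms=2b
9) 7297.297ms=9b +608.108ms=3/4b
10) 7905.405ms=39/4b +608.108ms=3/4b
11) 8513.514ms=21/2b +1216.216ms=3/2b
Σ=12b of 12 (74bpm 3/8) — PASS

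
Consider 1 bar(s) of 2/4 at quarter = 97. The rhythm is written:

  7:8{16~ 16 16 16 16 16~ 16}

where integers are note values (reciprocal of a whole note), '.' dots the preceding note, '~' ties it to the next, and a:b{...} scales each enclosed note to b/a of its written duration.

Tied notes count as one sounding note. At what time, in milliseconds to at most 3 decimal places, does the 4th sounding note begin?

note 4 onset = 8/7b = 706.922ms

1. 0.0ms @ 0 + 353.461ms (4/7)
2. 353.461ms @ 4/7 + 176.73ms (2/7)
3. 530.191ms @ 6/7 + 176.73ms (2/7)
4. 706.922ms @ 8/7 + 176.73ms (2/7)
5. 883.652ms @ 10/7 + 353.461ms (4/7)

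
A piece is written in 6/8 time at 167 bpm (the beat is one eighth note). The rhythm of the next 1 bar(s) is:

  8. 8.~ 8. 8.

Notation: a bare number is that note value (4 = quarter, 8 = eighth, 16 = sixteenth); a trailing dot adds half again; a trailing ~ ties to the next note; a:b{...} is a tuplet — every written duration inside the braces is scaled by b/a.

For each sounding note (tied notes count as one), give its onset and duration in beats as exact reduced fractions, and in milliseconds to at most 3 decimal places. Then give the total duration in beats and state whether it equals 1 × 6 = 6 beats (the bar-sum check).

1) 0.0ms=0b +538.922ms=3/2b
2) 538.922ms=3/2b +1077.844ms=3b
3) 1616.766ms=9/2b +538.922ms=3/2b
Σ=6b of 6 (167bpm 6/8) — PASS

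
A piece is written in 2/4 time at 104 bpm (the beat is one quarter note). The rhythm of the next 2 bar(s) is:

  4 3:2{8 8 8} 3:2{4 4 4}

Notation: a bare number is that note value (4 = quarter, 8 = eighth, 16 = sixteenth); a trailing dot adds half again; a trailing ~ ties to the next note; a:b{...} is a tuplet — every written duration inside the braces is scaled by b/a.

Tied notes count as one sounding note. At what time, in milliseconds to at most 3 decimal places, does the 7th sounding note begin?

1. 0.0ms @ 0 + 576.923ms (1)
2. 576.923ms @ 1 + 192.308ms (1/3)
3. 769.231ms @ 4/3 + 192.308ms (1/3)
4. 961.538ms @ 5/3 + 192.308ms (1/3)
5. 1153.846ms @ 2 + 384.615ms (2/3)
6. 1538.462ms @ 8/3 + 384.615ms (2/3)
7. 1923.077ms @ 10/3 + 384.615ms (2/3)

note 7 onset = 10/3b = 1923.077ms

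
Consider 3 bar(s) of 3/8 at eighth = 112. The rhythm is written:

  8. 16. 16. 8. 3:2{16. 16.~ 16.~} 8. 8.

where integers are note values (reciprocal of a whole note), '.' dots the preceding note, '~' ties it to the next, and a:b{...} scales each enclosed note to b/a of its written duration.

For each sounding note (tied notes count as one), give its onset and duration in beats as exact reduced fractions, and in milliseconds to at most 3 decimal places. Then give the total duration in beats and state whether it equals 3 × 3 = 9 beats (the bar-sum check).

1) 0.0ms=0b +803.571ms=3/2b
2) 803.571ms=3/2b +401.786ms=3/4b
3) 1205.357ms=9/4b +401.786ms=3/4b
4) 1607.143ms=3b +803.571ms=3/2b
5) 2410.714ms=9/2b +267.857ms=1/2b
6) 2678.571ms=5b +1339.286ms=5/2b
7) 4017.857ms=15/2b +803.571ms=3/2b
Σ=9b of 9 (112bpm 3/8) — PASS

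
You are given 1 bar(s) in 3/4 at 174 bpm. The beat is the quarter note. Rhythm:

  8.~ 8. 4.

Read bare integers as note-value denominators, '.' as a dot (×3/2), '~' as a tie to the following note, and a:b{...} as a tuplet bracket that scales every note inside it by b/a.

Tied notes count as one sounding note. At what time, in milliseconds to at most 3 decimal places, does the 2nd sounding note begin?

1. 0.0ms @ 0 + 517.241ms (3/2)
2. 517.241ms @ 3/2 + 517.241ms (3/2)

note 2 onset = 3/2b = 517.241ms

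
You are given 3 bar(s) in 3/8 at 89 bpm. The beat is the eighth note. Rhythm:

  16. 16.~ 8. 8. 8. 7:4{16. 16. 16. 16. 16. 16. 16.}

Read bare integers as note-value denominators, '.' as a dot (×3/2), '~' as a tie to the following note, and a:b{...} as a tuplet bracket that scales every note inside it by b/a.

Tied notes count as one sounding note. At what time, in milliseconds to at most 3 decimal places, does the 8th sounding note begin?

1. 0.0ms @ 0 + 505.618ms (3/4)
2. 505.618ms @ 3/4 + 1516.854ms (9/4)
3. 2022.472ms @ 3 + 1011.236ms (3/2)
4. 3033.708ms @ 9/2 + 1011.236ms (3/2)
5. 4044.944ms @ 6 + 288.925ms (3/7)
6. 4333.868ms @ 45/7 + 288.925ms (3/7)
7. 4622.793ms @ 48/7 + 288.925ms (3/7)
8. 4911.717ms @ 51/7 + 288.925ms (3/7)
9. 5200.642ms @ 54/7 + 288.925ms (3/7)
10. 5489.567ms @ 57/7 + 288.925ms (3/7)
11. 5778.491ms @ 60/7 + 288.925ms (3/7)

note 8 onset = 51/7b = 4911.717ms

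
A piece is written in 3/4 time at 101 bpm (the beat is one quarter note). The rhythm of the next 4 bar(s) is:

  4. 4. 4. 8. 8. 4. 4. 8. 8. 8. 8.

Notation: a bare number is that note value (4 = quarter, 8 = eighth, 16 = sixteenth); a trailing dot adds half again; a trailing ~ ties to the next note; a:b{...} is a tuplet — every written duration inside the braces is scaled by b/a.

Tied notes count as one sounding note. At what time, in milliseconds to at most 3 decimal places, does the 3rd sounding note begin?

1. 0.0ms @ 0 + 891.089ms (3/2)
2. 891.089ms @ 3/2 + 891.089ms (3/2)
3. 1782.178ms @ 3 + 891.089ms (3/2)
4. 2673.267ms @ 9/2 + 445.545ms (3/4)
5. 3118.812ms @ 21/4 + 445.545ms (3/4)
6. 3564.356ms @ 6 + 891.089ms (3/2)
7. 4455.446ms @ 15/2 + 891.089ms (3/2)
8. 5346.535ms @ 9 + 445.545ms (3/4)
9. 5792.079ms @ 39/4 + 445.545ms (3/4)
10. 6237.624ms @ 21/2 + 445.545ms (3/4)
11. 6683.168ms @ 45/4 + 445.545ms (3/4)

note 3 onset = 3b = 1782.178ms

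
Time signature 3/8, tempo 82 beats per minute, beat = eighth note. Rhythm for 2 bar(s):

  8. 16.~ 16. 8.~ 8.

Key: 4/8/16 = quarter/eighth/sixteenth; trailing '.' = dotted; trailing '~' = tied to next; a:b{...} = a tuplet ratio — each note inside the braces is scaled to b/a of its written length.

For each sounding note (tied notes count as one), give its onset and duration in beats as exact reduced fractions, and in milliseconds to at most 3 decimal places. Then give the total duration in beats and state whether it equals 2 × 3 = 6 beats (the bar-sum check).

1) 0.0ms=0b +1097.561ms=3/2b
2) 1097.561ms=3/2b +1097.561ms=3/2b
3) 2195.122ms=3b +2195.122ms=3b
Σ=6b of 6 (82bpm 3/8) — PASS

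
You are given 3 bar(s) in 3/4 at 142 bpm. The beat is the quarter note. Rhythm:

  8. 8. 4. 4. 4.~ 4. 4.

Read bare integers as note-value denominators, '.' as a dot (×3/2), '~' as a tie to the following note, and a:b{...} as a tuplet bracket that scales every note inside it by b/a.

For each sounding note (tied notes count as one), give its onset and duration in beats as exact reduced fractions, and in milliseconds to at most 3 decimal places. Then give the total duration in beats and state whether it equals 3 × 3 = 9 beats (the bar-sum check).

1) 0.0ms=0b +316.901ms=3/4b
2) 316.901ms=3/4b +316.901ms=3/4b
3) 633.803ms=3/2b +633.803ms=3/2b
4) 1267.606ms=3b +633.803ms=3/2b
5) 1901.408ms=9/2b +1267.606ms=3b
6) 3169.014ms=15/2b +633.803ms=3/2b
Σ=9b of 9 (142bpm 3/4) — PASS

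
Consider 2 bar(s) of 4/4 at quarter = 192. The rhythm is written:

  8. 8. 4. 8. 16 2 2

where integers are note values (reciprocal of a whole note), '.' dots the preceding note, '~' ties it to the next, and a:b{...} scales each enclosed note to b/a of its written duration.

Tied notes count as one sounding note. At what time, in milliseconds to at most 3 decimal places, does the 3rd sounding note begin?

note 3 onset = 3/2b = 468.75ms

1. 0.0ms @ 0 + 234.375ms (3/4)
2. 234.375ms @ 3/4 + 234.375ms (3/4)
3. 468.75ms @ 3/2 + 468.75ms (3/2)
4. 937.5ms @ 3 + 234.375ms (3/4)
5. 1171.875ms @ 15/4 + 78.125ms (1/4)
6. 1250.0ms @ 4 + 625.0ms (2)
7. 1875.0ms @ 6 + 625.0ms (2)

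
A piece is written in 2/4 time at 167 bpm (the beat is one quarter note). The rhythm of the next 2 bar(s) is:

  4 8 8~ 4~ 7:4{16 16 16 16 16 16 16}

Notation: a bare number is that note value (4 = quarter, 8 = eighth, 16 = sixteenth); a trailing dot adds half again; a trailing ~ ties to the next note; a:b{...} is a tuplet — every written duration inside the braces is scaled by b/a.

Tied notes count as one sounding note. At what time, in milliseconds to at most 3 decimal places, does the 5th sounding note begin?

note 5 onset = 23/7b = 1180.496ms

1. 0.0ms @ 0 + 359.281ms (1)
2. 359.281ms @ 1 + 179.641ms (1/2)
3. 538.922ms @ 3/2 + 590.248ms (23/14)
4. 1129.17ms @ 22/7 + 51.326ms (1/7)
5. 1180.496ms @ 23/7 + 51.326ms (1/7)
6. 1231.822ms @ 24/7 + 51.326ms (1/7)
7. 1283.148ms @ 25/7 + 51.326ms (1/7)
8. 1334.474ms @ 26/7 + 51.326ms (1/7)
9. 1385.8ms @ 27/7 + 51.326ms (1/7)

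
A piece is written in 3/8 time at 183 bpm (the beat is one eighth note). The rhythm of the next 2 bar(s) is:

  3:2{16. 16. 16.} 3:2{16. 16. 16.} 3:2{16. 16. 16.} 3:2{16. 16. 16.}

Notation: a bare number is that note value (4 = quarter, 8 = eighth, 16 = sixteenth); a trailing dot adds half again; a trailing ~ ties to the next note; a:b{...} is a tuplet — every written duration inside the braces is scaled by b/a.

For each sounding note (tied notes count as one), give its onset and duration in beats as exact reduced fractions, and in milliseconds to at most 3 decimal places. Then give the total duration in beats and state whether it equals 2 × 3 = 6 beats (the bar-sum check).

1) 0.0ms=0b +163.934ms=1/2b
2) 163.934ms=1/2b +163.934ms=1/2b
3) 327.869ms=1b +163.934ms=1/2b
4) 491.803ms=3/2b +163.934ms=1/2b
5) 655.738ms=2b +163.934ms=1/2b
6) 819.672ms=5/2b +163.934ms=1/2b
7) 983.607ms=3b +163.934ms=1/2b
8) 1147.541ms=7/2b +163.934ms=1/2b
9) 1311.475ms=4b +163.934ms=1/2b
10) 1475.41ms=9/2b +163.934ms=1/2b
11) 1639.344ms=5b +163.934ms=1/2b
12) 1803.279ms=11/2b +163.934ms=1/2b
Σ=6b of 6 (183bpm 3/8) — PASS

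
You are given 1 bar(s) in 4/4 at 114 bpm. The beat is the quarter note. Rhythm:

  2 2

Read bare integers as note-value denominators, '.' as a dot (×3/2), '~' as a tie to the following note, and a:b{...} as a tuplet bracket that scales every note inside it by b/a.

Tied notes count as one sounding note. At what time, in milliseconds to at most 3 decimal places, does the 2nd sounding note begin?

1. 0.0ms @ 0 + 1052.632ms (2)
2. 1052.632ms @ 2 + 1052.632ms (2)

note 2 onset = 2b = 1052.632ms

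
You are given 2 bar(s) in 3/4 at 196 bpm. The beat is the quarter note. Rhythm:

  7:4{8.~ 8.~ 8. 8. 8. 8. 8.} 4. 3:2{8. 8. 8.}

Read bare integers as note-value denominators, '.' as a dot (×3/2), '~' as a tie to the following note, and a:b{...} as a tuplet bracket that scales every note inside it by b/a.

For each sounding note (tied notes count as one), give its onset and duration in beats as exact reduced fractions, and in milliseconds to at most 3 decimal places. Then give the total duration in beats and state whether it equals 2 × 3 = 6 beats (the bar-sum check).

1) 0.0ms=0b +393.586ms=9/7b
2) 393.586ms=9/7b +131.195ms=3/7b
3) 524.781ms=12/7b +131.195ms=3/7b
4) 655.977ms=15/7b +131.195ms=3/7b
5) 787.172ms=18/7b +131.195ms=3/7b
6) 918.367ms=3b +459.184ms=3/2b
7) 1377.551ms=9/2b +153.061ms=1/2b
8) 1530.612ms=5b +153.061ms=1/2b
9) 1683.673ms=11/2b +153.061ms=1/2b
Σ=6b of 6 (196bpm 3/4) — PASS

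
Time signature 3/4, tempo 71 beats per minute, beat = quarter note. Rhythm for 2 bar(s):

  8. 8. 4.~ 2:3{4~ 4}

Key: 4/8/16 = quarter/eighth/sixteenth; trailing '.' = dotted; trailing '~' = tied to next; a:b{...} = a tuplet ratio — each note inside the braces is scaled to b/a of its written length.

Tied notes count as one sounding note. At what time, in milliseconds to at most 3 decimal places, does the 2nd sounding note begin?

1. 0.0ms @ 0 + 633.803ms (3/4)
2. 633.803ms @ 3/4 + 633.803ms (3/4)
3. 1267.606ms @ 3/2 + 3802.817ms (9/2)

note 2 onset = 3/4b = 633.803ms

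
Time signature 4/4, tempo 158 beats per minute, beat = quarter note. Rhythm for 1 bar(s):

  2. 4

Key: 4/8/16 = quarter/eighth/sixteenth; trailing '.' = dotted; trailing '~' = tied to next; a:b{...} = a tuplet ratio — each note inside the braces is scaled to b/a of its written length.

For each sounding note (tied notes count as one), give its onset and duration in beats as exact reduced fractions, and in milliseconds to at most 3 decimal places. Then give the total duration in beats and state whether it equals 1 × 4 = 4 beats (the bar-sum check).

1) 0.0ms=0b +1139.241ms=3b
2) 1139.241ms=3b +379.747ms=1b
Σ=4b of 4 (158bpm 4/4) — PASS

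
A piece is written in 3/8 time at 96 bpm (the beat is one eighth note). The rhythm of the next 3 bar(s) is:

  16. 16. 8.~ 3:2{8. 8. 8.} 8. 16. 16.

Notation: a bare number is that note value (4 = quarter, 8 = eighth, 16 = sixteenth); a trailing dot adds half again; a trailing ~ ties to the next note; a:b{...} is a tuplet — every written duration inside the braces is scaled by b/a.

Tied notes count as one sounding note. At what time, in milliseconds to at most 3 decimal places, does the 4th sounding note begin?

note 4 onset = 4b = 2500.0ms

1. 0.0ms @ 0 + 468.75ms (3/4)
2. 468.75ms @ 3/4 + 468.75ms (3/4)
3. 937.5ms @ 3/2 + 1562.5ms (5/2)
4. 2500.0ms @ 4 + 625.0ms (1)
5. 3125.0ms @ 5 + 625.0ms (1)
6. 3750.0ms @ 6 + 937.5ms (3/2)
7. 4687.5ms @ 15/2 + 468.75ms (3/4)
8. 5156.25ms @ 33/4 + 468.75ms (3/4)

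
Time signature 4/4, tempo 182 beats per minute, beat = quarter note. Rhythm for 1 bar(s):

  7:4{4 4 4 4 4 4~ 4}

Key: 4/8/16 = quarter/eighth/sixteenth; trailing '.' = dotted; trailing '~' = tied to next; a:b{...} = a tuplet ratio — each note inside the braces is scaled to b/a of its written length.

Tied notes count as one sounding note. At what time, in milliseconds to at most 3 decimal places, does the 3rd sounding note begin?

note 3 onset = 8/7b = 376.766ms

1. 0.0ms @ 0 + 188.383ms (4/7)
2. 188.383ms @ 4/7 + 188.383ms (4/7)
3. 376.766ms @ 8/7 + 188.383ms (4/7)
4. 565.149ms @ 12/7 + 188.383ms (4/7)
5. 753.532ms @ 16/7 + 188.383ms (4/7)
6. 941.915ms @ 20/7 + 376.766ms (8/7)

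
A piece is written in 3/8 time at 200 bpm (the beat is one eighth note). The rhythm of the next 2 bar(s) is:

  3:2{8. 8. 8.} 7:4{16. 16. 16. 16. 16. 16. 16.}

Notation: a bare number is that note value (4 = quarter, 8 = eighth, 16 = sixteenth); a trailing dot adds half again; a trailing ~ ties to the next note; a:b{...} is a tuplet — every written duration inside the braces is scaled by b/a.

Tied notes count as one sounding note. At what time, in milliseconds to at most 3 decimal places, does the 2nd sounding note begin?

1. 0.0ms @ 0 + 300.0ms (1)
2. 300.0ms @ 1 + 300.0ms (1)
3. 600.0ms @ 2 + 300.0ms (1)
4. 900.0ms @ 3 + 128.571ms (3/7)
5. 1028.571ms @ 24/7 + 128.571ms (3/7)
6. 1157.143ms @ 27/7 + 128.571ms (3/7)
7. 1285.714ms @ 30/7 + 128.571ms (3/7)
8. 1414.286ms @ 33/7 + 128.571ms (3/7)
9. 1542.857ms @ 36/7 + 128.571ms (3/7)
10. 1671.429ms @ 39/7 + 128.571ms (3/7)

note 2 onset = 1b = 300.0ms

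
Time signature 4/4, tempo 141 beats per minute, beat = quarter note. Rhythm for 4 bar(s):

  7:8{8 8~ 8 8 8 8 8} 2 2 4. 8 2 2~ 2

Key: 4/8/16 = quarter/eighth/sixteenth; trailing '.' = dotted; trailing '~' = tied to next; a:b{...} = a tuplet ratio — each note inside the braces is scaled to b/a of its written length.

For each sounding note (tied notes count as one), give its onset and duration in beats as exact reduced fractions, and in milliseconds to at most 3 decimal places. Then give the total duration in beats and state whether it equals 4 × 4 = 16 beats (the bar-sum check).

1) 0.0ms=0b +243.161ms=4/7b
2) 243.161ms=4/7b +486.322ms=8/7b
3) 729.483ms=12/7b +243.161ms=4/7b
4) 972.644ms=16/7b +243.161ms=4/7b
5) 1215.805ms=20/7b +243.161ms=4/7b
6) 1458.967ms=24/7b +243.161ms=4/7b
7) 1702.128ms=4b +851.064ms=2b
8) 2553.191ms=6b +851.064ms=2b
9) 3404.255ms=8b +638.298ms=3/2b
10) 4042.553ms=19/2b +212.766ms=1/2b
11) 4255.319ms=10b +851.064ms=2b
12) 5106.383ms=12b +1702.128ms=4b
Σ=16b of 16 (141bpm 4/4) — PASS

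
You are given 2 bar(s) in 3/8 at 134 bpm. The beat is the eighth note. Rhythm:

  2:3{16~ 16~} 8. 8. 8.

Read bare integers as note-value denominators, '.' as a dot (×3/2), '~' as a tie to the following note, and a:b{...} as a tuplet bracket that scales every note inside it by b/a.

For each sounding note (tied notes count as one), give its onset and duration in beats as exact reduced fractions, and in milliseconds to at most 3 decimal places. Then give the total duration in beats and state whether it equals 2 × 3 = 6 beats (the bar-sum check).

1) 0.0ms=0b +1343.284ms=3b
2) 1343.284ms=3b +671.642ms=3/2b
3) 2014.925ms=9/2b +671.642ms=3/2b
Σ=6b of 6 (134bpm 3/8) — PASS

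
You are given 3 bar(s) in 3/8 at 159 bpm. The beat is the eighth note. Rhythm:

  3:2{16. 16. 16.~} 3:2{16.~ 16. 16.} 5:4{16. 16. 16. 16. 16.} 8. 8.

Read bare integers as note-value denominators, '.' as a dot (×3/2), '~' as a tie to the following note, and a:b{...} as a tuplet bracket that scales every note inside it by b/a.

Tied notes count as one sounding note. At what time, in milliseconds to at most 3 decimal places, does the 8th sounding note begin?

1. 0.0ms @ 0 + 188.679ms (1/2)
2. 188.679ms @ 1/2 + 188.679ms (1/2)
3. 377.358ms @ 1 + 566.038ms (3/2)
4. 943.396ms @ 5/2 + 188.679ms (1/2)
5. 1132.075ms @ 3 + 226.415ms (3/5)
6. 1358.491ms @ 18/5 + 226.415ms (3/5)
7. 1584.906ms @ 21/5 + 226.415ms (3/5)
8. 1811.321ms @ 24/5 + 226.415ms (3/5)
9. 2037.736ms @ 27/5 + 226.415ms (3/5)
10. 2264.151ms @ 6 + 566.038ms (3/2)
11. 2830.189ms @ 15/2 + 566.038ms (3/2)

note 8 onset = 24/5b = 1811.321ms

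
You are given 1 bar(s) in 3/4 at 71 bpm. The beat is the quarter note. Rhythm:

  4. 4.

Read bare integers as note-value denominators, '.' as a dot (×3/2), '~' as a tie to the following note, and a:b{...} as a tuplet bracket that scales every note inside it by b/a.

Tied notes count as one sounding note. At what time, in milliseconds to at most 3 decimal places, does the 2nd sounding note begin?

note 2 onset = 3/2b = 1267.606ms

1. 0.0ms @ 0 + 1267.606ms (3/2)
2. 1267.606ms @ 3/2 + 1267.606ms (3/2)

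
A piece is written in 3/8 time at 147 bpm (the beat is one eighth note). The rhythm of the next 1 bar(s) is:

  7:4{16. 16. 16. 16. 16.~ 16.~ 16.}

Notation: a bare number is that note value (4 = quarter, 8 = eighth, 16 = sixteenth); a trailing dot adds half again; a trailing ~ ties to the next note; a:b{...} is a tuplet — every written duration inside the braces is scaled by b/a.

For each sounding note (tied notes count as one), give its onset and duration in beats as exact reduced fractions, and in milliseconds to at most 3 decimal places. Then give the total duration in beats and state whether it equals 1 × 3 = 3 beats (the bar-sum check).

1) 0.0ms=0b +174.927ms=3/7b
2) 174.927ms=3/7b +174.927ms=3/7b
3) 349.854ms=6/7b +174.927ms=3/7b
4) 524.781ms=9/7b +174.927ms=3/7b
5) 699.708ms=12/7b +524.781ms=9/7b
Σ=3b of 3 (147bpm 3/8) — PASS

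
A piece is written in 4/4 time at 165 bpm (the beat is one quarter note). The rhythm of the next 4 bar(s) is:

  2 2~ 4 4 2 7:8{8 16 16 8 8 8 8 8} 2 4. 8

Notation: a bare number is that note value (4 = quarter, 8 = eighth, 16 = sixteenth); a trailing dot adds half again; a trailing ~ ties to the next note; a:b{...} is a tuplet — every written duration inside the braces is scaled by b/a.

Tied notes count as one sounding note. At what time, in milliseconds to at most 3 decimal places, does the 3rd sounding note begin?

note 3 onset = 5b = 1818.182ms

1. 0.0ms @ 0 + 727.273ms (2)
2. 727.273ms @ 2 + 1090.909ms (3)
3. 1818.182ms @ 5 + 363.636ms (1)
4. 2181.818ms @ 6 + 727.273ms (2)
5. 2909.091ms @ 8 + 207.792ms (4/7)
6. 3116.883ms @ 60/7 + 103.896ms (2/7)
7. 3220.779ms @ 62/7 + 103.896ms (2/7)
8. 3324.675ms @ 64/7 + 207.792ms (4/7)
9. 3532.468ms @ 68/7 + 207.792ms (4/7)
10. 3740.26ms @ 72/7 + 207.792ms (4/7)
11. 3948.052ms @ 76/7 + 207.792ms (4/7)
12. 4155.844ms @ 80/7 + 207.792ms (4/7)
13. 4363.636ms @ 12 + 727.273ms (2)
14. 5090.909ms @ 14 + 545.455ms (3/2)
15. 5636.364ms @ 31/2 + 181.818ms (1/2)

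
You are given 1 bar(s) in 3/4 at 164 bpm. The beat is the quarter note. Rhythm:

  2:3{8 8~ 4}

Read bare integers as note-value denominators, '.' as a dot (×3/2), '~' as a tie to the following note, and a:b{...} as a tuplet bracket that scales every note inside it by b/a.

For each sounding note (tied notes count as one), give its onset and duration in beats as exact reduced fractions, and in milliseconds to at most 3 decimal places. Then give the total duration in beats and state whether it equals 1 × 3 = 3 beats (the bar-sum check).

1) 0.0ms=0b +274.39ms=3/4b
2) 274.39ms=3/4b +823.171ms=9/4b
Σ=3b of 3 (164bpm 3/4) — PASS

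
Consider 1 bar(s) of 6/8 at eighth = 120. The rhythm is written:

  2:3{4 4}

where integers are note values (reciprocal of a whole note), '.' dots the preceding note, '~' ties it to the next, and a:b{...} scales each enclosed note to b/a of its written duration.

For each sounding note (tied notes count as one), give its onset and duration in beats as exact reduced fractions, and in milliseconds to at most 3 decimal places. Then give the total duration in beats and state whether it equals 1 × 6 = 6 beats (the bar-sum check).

1) 0.0ms=0b +1500.0ms=3b
2) 1500.0ms=3b +1500.0ms=3b
Σ=6b of 6 (120bpm 6/8) — PASS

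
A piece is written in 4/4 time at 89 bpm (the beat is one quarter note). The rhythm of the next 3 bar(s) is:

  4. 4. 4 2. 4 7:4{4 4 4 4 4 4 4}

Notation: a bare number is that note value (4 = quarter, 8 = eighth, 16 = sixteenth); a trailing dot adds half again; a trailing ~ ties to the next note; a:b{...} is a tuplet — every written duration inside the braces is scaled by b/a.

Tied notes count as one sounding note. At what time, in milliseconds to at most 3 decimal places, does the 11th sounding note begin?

note 11 onset = 76/7b = 7319.422ms

1. 0.0ms @ 0 + 1011.236ms (3/2)
2. 1011.236ms @ 3/2 + 1011.236ms (3/2)
3. 2022.472ms @ 3 + 674.157ms (1)
4. 2696.629ms @ 4 + 2022.472ms (3)
5. 4719.101ms @ 7 + 674.157ms (1)
6. 5393.258ms @ 8 + 385.233ms (4/7)
7. 5778.491ms @ 60/7 + 385.233ms (4/7)
8. 6163.724ms @ 64/7 + 385.233ms (4/7)
9. 6548.957ms @ 68/7 + 385.233ms (4/7)
10. 6934.189ms @ 72/7 + 385.233ms (4/7)
11. 7319.422ms @ 76/7 + 385.233ms (4/7)
12. 7704.655ms @ 80/7 + 385.233ms (4/7)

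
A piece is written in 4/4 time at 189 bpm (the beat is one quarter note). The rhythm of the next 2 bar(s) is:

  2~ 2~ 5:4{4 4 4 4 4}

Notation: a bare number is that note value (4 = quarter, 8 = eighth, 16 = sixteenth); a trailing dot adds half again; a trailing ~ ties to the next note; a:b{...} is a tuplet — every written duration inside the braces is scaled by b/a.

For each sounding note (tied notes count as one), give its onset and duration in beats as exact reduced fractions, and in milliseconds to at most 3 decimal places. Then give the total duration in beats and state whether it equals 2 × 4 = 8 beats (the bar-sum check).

1) 0.0ms=0b +1523.81ms=24/5b
2) 1523.81ms=24/5b +253.968ms=4/5b
3) 1777.778ms=28/5b +253.968ms=4/5b
4) 2031.746ms=32/5b +253.968ms=4/5b
5) 2285.714ms=36/5b +253.968ms=4/5b
Σ=8b of 8 (189bpm 4/4) — PASS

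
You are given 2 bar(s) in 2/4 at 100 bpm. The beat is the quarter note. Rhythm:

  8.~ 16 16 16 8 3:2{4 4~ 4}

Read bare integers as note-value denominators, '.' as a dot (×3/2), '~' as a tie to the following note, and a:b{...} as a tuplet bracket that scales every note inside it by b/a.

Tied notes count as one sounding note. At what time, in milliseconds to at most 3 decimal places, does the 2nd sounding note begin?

1. 0.0ms @ 0 + 600.0ms (1)
2. 600.0ms @ 1 + 150.0ms (1/4)
3. 750.0ms @ 5/4 + 150.0ms (1/4)
4. 900.0ms @ 3/2 + 300.0ms (1/2)
5. 1200.0ms @ 2 + 400.0ms (2/3)
6. 1600.0ms @ 8/3 + 800.0ms (4/3)

note 2 onset = 1b = 600.0ms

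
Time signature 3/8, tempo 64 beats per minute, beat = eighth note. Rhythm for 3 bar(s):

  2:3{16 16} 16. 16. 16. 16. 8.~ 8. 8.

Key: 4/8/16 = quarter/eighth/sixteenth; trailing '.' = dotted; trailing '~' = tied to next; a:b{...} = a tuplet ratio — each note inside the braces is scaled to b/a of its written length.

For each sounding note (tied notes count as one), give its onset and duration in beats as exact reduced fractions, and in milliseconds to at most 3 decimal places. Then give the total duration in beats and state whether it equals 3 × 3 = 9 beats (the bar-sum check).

1) 0.0ms=0b +703.125ms=3/4b
2) 703.125ms=3/4b +703.125ms=3/4b
3) 1406.25ms=3/2b +703.125ms=3/4b
4) 2109.375ms=9/4b +703.125ms=3/4b
5) 2812.5ms=3b +703.125ms=3/4b
6) 3515.625ms=15/4b +703.125ms=3/4b
7) 4218.75ms=9/2b +2812.5ms=3b
8) 7031.25ms=15/2b +1406.25ms=3/2b
Σ=9b of 9 (64bpm 3/8) — PASS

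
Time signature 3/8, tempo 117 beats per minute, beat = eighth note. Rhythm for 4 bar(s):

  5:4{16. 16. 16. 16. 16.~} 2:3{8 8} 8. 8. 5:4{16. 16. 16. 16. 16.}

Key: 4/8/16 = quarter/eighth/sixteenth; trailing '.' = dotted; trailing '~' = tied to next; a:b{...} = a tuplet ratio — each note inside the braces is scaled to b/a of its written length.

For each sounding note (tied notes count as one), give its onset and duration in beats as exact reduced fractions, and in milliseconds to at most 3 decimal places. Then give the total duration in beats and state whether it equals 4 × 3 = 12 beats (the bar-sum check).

1) 0.0ms=0b +307.692ms=3/5b
2) 307.692ms=3/5b +307.692ms=3/5b
3) 615.385ms=6/5b +307.692ms=3/5b
4) 923.077ms=9/5b +307.692ms=3/5b
5) 1230.769ms=12/5b +1076.923ms=21/10b
6) 2307.692ms=9/2b +769.231ms=3/2b
7) 3076.923ms=6b +769.231ms=3/2b
8) 3846.154ms=15/2b +769.231ms=3/2b
9) 4615.385ms=9b +307.692ms=3/5b
10) 4923.077ms=48/5b +307.692ms=3/5b
11) 5230.769ms=51/5b +307.692ms=3/5b
12) 5538.462ms=54/5b +307.692ms=3/5b
13) 5846.154ms=57/5b +307.692ms=3/5b
Σ=12b of 12 (117bpm 3/8) — PASS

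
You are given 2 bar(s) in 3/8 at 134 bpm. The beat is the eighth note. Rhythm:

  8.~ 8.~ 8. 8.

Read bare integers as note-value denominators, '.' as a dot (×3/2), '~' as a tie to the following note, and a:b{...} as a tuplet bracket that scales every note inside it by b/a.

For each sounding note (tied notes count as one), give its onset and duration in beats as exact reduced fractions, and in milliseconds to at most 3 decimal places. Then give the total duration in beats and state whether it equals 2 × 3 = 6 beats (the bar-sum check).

1) 0.0ms=0b +2014.925ms=9/2b
2) 2014.925ms=9/2b +671.642ms=3/2b
Σ=6b of 6 (134bpm 3/8) — PASS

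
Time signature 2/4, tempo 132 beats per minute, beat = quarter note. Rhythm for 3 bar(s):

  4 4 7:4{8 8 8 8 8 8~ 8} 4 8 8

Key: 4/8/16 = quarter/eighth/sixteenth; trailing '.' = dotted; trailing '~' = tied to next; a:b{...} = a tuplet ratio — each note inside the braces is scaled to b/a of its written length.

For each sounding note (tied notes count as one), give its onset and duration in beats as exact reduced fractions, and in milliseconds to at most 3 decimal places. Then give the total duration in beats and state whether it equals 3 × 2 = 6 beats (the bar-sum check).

1) 0.0ms=0b +454.545ms=1b
2) 454.545ms=1b +454.545ms=1b
3) 909.091ms=2b +129.87ms=2/7b
4) 1038.961ms=16/7b +129.87ms=2/7b
5) 1168.831ms=18/7b +129.87ms=2/7b
6) 1298.701ms=20/7b +129.87ms=2/7b
7) 1428.571ms=22/7b +129.87ms=2/7b
8) 1558.442ms=24/7b +259.74ms=4/7b
9) 1818.182ms=4b +454.545ms=1b
10) 2272.727ms=5b +227.273ms=1/2b
11) 2500.0ms=11/2b +227.273ms=1/2b
Σ=6b of 6 (132bpm 2/4) — PASS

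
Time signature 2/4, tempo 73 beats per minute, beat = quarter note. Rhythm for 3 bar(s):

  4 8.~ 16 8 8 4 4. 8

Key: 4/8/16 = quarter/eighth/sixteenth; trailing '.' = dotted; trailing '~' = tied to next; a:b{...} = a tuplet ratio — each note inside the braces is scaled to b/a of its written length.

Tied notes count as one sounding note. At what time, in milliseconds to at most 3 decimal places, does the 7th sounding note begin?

1. 0.0ms @ 0 + 821.918ms (1)
2. 821.918ms @ 1 + 821.918ms (1)
3. 1643.836ms @ 2 + 410.959ms (1/2)
4. 2054.795ms @ 5/2 + 410.959ms (1/2)
5. 2465.753ms @ 3 + 821.918ms (1)
6. 3287.671ms @ 4 + 1232.877ms (3/2)
7. 4520.548ms @ 11/2 + 410.959ms (1/2)

note 7 onset = 11/2b = 4520.548ms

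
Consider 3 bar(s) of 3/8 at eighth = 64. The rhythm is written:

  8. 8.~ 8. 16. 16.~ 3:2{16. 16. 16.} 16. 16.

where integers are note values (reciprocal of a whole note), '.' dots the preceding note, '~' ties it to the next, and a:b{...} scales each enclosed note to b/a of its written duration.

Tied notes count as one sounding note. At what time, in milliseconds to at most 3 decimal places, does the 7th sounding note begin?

1. 0.0ms @ 0 + 1406.25ms (3/2)
2. 1406.25ms @ 3/2 + 2812.5ms (3)
3. 4218.75ms @ 9/2 + 703.125ms (3/4)
4. 4921.875ms @ 21/4 + 1171.875ms (5/4)
5. 6093.75ms @ 13/2 + 468.75ms (1/2)
6. 6562.5ms @ 7 + 468.75ms (1/2)
7. 7031.25ms @ 15/2 + 703.125ms (3/4)
8. 7734.375ms @ 33/4 + 703.125ms (3/4)

note 7 onset = 15/2b = 7031.25ms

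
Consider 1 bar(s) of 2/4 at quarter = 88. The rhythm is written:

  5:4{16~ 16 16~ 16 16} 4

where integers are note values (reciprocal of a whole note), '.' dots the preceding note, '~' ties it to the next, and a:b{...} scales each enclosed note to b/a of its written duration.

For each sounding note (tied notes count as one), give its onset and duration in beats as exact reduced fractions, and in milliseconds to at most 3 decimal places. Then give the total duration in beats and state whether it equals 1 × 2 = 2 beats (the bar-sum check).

1) 0.0ms=0b +272.727ms=2/5b
2) 272.727ms=2/5b +272.727ms=2/5b
3) 545.455ms=4/5b +136.364ms=1/5b
4) 681.818ms=1b +681.818ms=1b
Σ=2b of 2 (88bpm 2/4) — PASS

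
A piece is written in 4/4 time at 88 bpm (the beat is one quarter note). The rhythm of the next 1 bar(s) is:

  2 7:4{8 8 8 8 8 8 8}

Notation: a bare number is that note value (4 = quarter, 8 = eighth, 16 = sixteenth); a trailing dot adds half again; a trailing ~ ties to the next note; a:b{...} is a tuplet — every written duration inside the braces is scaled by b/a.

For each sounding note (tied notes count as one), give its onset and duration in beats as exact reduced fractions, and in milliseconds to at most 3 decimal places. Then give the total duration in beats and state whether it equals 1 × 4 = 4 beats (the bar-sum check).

1) 0.0ms=0b +1363.636ms=2b
2) 1363.636ms=2b +194.805ms=2/7b
3) 1558.442ms=16/7b +194.805ms=2/7b
4) 1753.247ms=18/7b +194.805ms=2/7b
5) 1948.052ms=20/7b +194.805ms=2/7b
6) 2142.857ms=22/7b +194.805ms=2/7b
7) 2337.662ms=24/7b +194.805ms=2/7b
8) 2532.468ms=26/7b +194.805ms=2/7b
Σ=4b of 4 (88bpm 4/4) — PASS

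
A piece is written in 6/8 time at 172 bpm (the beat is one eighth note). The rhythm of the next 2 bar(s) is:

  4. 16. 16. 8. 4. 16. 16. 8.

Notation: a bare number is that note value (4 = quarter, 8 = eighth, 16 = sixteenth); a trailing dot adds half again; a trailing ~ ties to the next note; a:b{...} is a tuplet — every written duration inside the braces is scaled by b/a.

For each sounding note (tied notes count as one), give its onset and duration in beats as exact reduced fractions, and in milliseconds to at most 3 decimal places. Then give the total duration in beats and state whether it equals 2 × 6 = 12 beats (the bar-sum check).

1) 0.0ms=0b +1046.512ms=3b
2) 1046.512ms=3b +261.628ms=3/4b
3) 1308.14ms=15/4b +261.628ms=3/4b
4) 1569.767ms=9/2b +523.256ms=3/2b
5) 2093.023ms=6b +1046.512ms=3b
6) 3139.535ms=9b +261.628ms=3/4b
7) 3401.163ms=39/4b +261.628ms=3/4b
8) 3662.791ms=21/2b +523.256ms=3/2b
Σ=12b of 12 (172bpm 6/8) — PASS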